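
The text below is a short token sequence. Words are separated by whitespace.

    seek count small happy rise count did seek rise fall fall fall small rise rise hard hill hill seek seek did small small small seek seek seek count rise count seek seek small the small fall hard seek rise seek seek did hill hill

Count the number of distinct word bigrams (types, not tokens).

44 tokens → 43 bigram windows in total.
Repeated bigrams (each contributes count−1 duplicates):
  seek seek: 5
  fall fall: 2
  hill hill: 2
  rise count: 2
  seek count: 2
  seek did: 2
  seek rise: 2
  small small: 2
11 duplicate windows → 43 − 11 = 32 distinct.

32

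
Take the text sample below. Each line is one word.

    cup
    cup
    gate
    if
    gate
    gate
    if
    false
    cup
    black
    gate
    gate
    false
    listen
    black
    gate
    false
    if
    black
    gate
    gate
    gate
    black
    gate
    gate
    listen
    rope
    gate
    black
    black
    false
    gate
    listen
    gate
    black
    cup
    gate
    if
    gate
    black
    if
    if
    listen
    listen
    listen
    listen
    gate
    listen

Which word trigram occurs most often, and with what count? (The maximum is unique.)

"black gate gate", 3 times

Trigram frequencies (highest first):
  black gate gate: 3
  cup gate if: 2
  gate if gate: 2
  listen listen listen: 2
  cup cup gate: 1
  if gate gate: 1
  … (35 more, each ≤ 1)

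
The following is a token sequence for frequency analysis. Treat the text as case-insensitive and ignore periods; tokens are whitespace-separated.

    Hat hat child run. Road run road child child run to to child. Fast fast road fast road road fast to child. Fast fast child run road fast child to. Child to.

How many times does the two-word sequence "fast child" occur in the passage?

2

Scanning the 31 overlapping bigram windows for "fast child":
  position 24–25: fast child
  position 28–29: fast child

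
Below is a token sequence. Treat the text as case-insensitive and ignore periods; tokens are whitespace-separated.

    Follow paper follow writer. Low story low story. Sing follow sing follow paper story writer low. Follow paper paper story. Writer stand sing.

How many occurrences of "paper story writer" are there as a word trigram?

Scanning the 21 overlapping trigram windows for "paper story writer":
  position 13–15: paper story writer
  position 19–21: paper story writer

2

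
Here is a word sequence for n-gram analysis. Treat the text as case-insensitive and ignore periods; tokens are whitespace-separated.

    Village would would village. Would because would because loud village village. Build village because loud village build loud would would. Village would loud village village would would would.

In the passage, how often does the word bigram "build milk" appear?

Scanning the 27 overlapping bigram windows for "build milk":
  (none found)

0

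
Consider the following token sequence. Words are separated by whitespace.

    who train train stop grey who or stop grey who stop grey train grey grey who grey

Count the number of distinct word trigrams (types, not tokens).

14

17 tokens → 15 trigram windows in total.
Repeated trigrams (each contributes count−1 duplicates):
  stop grey who: 2
1 duplicate windows → 15 − 1 = 14 distinct.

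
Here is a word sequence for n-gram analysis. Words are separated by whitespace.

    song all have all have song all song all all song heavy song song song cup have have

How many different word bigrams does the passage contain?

12

18 tokens → 17 bigram windows in total.
Repeated bigrams (each contributes count−1 duplicates):
  song all: 3
  all have: 2
  all song: 2
  song song: 2
5 duplicate windows → 17 − 5 = 12 distinct.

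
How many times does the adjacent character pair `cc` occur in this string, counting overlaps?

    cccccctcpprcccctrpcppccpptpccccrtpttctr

12

Sliding a length-2 window over the 39 characters (38 positions):
  position 1–2: cc
  position 2–3: cc
  position 3–4: cc
  position 4–5: cc
  position 5–6: cc
  position 12–13: cc
  position 13–14: cc
  position 14–15: cc
  position 22–23: cc
  position 28–29: cc
  … (2 more)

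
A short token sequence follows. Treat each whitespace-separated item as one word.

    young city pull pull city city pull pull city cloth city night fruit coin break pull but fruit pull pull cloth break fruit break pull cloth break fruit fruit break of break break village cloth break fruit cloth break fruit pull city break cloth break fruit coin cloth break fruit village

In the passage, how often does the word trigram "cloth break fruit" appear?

Scanning the 49 overlapping trigram windows for "cloth break fruit":
  position 21–23: cloth break fruit
  position 26–28: cloth break fruit
  position 35–37: cloth break fruit
  position 38–40: cloth break fruit
  position 44–46: cloth break fruit
  position 48–50: cloth break fruit

6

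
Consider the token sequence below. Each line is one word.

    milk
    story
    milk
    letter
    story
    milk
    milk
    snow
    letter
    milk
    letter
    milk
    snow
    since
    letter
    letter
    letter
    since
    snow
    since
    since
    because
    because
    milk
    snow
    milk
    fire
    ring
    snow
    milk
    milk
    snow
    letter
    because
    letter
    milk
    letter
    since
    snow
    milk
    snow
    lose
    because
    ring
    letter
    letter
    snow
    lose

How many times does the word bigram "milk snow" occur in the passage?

Scanning the 47 overlapping bigram windows for "milk snow":
  position 7–8: milk snow
  position 12–13: milk snow
  position 24–25: milk snow
  position 31–32: milk snow
  position 40–41: milk snow

5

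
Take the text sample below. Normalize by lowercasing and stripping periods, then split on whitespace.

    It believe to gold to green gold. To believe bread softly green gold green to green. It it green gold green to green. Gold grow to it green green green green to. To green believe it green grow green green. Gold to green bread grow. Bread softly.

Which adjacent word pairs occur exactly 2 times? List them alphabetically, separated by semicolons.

Bigram counts meeting the condition (exactly 2 times):
  bread softly: 2
  gold green: 2

bread softly; gold green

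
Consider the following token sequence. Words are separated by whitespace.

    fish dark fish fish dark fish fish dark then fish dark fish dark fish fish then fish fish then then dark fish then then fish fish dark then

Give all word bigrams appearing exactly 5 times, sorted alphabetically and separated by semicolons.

dark fish; fish fish

Bigram counts meeting the condition (exactly 5 times):
  dark fish: 5
  fish fish: 5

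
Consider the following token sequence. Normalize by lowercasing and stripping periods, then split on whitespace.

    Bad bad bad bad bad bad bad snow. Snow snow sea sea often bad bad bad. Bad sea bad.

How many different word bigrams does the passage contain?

9

19 tokens → 18 bigram windows in total.
Repeated bigrams (each contributes count−1 duplicates):
  bad bad: 9
  snow snow: 2
9 duplicate windows → 18 − 9 = 9 distinct.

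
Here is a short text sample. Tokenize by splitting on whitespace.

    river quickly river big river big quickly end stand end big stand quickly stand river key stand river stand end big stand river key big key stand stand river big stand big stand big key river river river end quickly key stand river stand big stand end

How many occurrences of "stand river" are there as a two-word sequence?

5

Scanning the 46 overlapping bigram windows for "stand river":
  position 14–15: stand river
  position 17–18: stand river
  position 22–23: stand river
  position 28–29: stand river
  position 42–43: stand river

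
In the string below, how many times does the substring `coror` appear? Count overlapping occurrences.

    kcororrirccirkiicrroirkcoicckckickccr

Sliding a length-5 window over the 37 characters (33 positions):
  position 2–6: coror

1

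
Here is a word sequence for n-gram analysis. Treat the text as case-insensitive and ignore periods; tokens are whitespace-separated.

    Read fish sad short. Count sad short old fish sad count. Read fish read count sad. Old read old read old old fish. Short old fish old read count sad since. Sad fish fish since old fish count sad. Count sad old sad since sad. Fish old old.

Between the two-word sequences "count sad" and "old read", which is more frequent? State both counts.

"count sad": 5 occurrences
"old read": 3 occurrences

"count sad" (5 vs 3)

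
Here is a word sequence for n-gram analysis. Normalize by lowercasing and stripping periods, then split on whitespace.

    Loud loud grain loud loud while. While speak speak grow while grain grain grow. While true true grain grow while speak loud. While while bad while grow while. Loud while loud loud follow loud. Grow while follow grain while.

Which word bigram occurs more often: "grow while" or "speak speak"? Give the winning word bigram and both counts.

"grow while": 5 occurrences
"speak speak": 1 occurrence

"grow while" (5 vs 1)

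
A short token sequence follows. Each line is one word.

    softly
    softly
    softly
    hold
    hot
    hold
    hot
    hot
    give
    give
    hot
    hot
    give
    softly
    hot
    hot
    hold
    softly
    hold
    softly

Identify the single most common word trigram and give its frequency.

"hot hot give", 2 times

Trigram frequencies (highest first):
  hot hot give: 2
  softly softly softly: 1
  softly softly hold: 1
  softly hold hot: 1
  hold hot hold: 1
  hot hold hot: 1
  … (11 more, each ≤ 1)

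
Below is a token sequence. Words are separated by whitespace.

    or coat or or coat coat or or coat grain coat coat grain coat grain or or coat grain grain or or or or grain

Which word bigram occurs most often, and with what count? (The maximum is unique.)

Bigram frequencies (highest first):
  or or: 6
  or coat: 4
  coat grain: 4
  coat or: 2
  coat coat: 2
  grain coat: 2
  … (3 more, each ≤ 2)

"or or", 6 times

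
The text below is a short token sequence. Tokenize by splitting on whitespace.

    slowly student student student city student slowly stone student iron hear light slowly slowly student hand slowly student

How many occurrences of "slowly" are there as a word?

5

Scanning the 18 tokens for "slowly":
  position 1: slowly
  position 7: slowly
  position 13: slowly
  position 14: slowly
  position 17: slowly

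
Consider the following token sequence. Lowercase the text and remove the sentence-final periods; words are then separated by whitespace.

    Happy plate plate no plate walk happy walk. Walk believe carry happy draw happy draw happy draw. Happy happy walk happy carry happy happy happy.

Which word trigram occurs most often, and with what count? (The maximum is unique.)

Trigram frequencies (highest first):
  happy draw happy: 3
  draw happy draw: 2
  happy plate plate: 1
  plate plate no: 1
  plate no plate: 1
  no plate walk: 1
  … (14 more, each ≤ 1)

"happy draw happy", 3 times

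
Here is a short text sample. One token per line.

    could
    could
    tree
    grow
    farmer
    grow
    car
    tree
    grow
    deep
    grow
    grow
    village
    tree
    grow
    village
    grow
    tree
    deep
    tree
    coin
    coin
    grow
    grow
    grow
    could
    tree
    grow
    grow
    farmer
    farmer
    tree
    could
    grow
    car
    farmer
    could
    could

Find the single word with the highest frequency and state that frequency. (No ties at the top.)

Unigram frequencies (highest first):
  grow: 13
  tree: 7
  could: 6
  farmer: 4
  car: 2
  deep: 2
  … (2 more, each ≤ 2)

"grow", 13 times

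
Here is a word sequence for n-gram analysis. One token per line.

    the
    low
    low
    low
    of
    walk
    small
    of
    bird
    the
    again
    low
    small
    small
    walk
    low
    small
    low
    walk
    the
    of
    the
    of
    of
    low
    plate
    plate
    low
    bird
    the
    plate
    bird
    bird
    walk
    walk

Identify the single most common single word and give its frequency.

"low", 8 times

Unigram frequencies (highest first):
  low: 8
  the: 5
  of: 5
  walk: 5
  small: 4
  bird: 4
  … (2 more, each ≤ 3)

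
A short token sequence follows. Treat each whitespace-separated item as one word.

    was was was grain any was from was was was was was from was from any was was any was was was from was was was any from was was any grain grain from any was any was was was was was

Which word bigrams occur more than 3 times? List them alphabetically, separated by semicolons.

Bigram counts meeting the condition (more than 3 times):
  any was: 5
  from was: 4
  was any: 4
  was from: 4
  was was: 16

any was; from was; was any; was from; was was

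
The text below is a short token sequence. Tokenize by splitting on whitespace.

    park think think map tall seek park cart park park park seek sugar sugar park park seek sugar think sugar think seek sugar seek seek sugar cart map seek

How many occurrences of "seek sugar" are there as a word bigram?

4

Scanning the 28 overlapping bigram windows for "seek sugar":
  position 12–13: seek sugar
  position 17–18: seek sugar
  position 22–23: seek sugar
  position 25–26: seek sugar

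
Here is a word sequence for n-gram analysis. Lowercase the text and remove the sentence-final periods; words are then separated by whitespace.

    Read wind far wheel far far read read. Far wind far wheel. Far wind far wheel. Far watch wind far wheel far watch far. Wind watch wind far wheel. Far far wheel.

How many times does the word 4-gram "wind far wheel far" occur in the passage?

Scanning the 29 overlapping 4-gram windows for "wind far wheel far":
  position 2–5: wind far wheel far
  position 10–13: wind far wheel far
  position 14–17: wind far wheel far
  position 19–22: wind far wheel far
  position 27–30: wind far wheel far

5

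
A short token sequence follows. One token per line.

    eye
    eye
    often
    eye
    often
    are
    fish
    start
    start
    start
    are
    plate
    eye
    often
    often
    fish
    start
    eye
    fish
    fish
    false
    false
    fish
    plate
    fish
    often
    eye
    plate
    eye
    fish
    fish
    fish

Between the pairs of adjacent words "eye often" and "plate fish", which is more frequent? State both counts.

"eye often" (3 vs 1)

"eye often": 3 occurrences
"plate fish": 1 occurrence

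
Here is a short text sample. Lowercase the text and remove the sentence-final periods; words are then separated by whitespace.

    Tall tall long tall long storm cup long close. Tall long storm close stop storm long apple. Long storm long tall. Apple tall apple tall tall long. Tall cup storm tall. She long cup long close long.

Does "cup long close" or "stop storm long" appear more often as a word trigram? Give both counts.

"cup long close": 2 occurrences
"stop storm long": 1 occurrence

"cup long close" (2 vs 1)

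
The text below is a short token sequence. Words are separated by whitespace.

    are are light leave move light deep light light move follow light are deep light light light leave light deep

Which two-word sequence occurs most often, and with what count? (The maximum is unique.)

Bigram frequencies (highest first):
  light light: 3
  light leave: 2
  light deep: 2
  deep light: 2
  are are: 1
  are light: 1
  … (8 more, each ≤ 1)

"light light", 3 times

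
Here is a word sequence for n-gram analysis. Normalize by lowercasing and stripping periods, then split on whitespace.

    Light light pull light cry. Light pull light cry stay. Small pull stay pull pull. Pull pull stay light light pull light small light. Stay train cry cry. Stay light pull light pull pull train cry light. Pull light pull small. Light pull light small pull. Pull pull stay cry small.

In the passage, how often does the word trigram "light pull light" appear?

6

Scanning the 49 overlapping trigram windows for "light pull light":
  position 2–4: light pull light
  position 6–8: light pull light
  position 20–22: light pull light
  position 30–32: light pull light
  position 37–39: light pull light
  position 42–44: light pull light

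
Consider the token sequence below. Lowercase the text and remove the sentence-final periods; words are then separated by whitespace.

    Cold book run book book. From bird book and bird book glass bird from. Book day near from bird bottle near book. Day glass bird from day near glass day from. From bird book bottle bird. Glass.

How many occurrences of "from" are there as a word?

6

Scanning the 37 tokens for "from":
  position 6: from
  position 14: from
  position 18: from
  position 26: from
  position 31: from
  position 32: from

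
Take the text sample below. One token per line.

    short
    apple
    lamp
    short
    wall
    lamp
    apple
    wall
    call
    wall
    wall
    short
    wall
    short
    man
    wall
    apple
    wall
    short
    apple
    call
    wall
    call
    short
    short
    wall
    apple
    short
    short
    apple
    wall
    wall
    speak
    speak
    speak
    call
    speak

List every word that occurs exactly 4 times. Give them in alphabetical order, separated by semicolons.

call; speak

Unigram counts meeting the condition (exactly 4 times):
  call: 4
  speak: 4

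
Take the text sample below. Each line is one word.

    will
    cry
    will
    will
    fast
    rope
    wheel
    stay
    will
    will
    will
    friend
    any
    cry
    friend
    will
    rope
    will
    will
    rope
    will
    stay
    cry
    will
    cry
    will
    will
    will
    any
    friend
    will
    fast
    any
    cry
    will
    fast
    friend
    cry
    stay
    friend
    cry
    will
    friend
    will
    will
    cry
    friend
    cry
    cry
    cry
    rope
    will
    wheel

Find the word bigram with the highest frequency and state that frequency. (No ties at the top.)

"will will", 7 times

Bigram frequencies (highest first):
  will will: 7
  cry will: 5
  will cry: 3
  will fast: 3
  friend will: 3
  rope will: 3
  … (21 more, each ≤ 3)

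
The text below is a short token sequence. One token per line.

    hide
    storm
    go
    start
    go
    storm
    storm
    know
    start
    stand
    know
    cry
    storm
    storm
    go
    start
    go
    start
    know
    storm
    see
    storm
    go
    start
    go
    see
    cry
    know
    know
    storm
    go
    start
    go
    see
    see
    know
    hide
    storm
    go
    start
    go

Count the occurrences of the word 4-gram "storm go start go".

5

Scanning the 38 overlapping 4-gram windows for "storm go start go":
  position 2–5: storm go start go
  position 14–17: storm go start go
  position 22–25: storm go start go
  position 30–33: storm go start go
  position 38–41: storm go start go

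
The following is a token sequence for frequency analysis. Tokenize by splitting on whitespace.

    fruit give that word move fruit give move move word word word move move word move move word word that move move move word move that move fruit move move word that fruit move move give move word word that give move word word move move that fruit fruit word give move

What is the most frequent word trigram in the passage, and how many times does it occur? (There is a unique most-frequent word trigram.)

Trigram frequencies (highest first):
  move move word: 5
  move word word: 4
  word move move: 3
  word word move: 2
  move word move: 2
  word word that: 2
  … (30 more, each ≤ 2)

"move move word", 5 times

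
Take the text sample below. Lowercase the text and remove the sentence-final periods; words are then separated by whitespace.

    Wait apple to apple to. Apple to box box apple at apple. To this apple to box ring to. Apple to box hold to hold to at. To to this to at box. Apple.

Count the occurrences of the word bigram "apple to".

6

Scanning the 33 overlapping bigram windows for "apple to":
  position 2–3: apple to
  position 4–5: apple to
  position 6–7: apple to
  position 12–13: apple to
  position 15–16: apple to
  position 20–21: apple to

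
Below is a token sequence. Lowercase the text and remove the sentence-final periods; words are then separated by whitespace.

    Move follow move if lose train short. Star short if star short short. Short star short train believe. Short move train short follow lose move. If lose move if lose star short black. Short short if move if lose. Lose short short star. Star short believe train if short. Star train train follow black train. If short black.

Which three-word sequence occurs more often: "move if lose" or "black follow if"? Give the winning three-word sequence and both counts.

"move if lose" (4 vs 0)

"move if lose": 4 occurrences
"black follow if": 0 occurrences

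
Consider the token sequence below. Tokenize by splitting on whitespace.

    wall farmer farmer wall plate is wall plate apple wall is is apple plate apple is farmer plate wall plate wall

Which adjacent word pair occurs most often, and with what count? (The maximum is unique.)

Bigram frequencies (highest first):
  wall plate: 3
  plate apple: 2
  plate wall: 2
  wall farmer: 1
  farmer farmer: 1
  farmer wall: 1
  … (10 more, each ≤ 1)

"wall plate", 3 times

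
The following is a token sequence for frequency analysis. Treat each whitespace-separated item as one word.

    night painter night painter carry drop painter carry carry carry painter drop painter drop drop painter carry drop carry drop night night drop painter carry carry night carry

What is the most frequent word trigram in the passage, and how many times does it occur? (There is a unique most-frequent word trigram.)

Trigram frequencies (highest first):
  drop painter carry: 3
  painter carry drop: 2
  painter carry carry: 2
  night painter night: 1
  painter night painter: 1
  night painter carry: 1
  … (16 more, each ≤ 1)

"drop painter carry", 3 times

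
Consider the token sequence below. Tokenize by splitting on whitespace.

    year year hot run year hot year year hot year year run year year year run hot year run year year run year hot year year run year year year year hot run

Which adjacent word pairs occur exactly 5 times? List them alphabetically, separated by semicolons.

run year; year hot; year run

Bigram counts meeting the condition (exactly 5 times):
  run year: 5
  year hot: 5
  year run: 5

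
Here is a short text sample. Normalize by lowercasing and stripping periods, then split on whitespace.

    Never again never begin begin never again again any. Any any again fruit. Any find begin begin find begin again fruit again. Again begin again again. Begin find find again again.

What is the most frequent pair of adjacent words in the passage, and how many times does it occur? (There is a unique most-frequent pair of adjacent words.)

"again again", 4 times

Bigram frequencies (highest first):
  again again: 4
  never again: 2
  begin begin: 2
  any any: 2
  again fruit: 2
  find begin: 2
  … (13 more, each ≤ 2)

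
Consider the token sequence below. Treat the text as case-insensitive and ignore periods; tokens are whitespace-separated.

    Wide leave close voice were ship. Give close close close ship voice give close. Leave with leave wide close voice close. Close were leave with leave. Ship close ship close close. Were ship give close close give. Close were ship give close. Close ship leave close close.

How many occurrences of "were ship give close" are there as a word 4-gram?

3

Scanning the 44 overlapping 4-gram windows for "were ship give close":
  position 5–8: were ship give close
  position 32–35: were ship give close
  position 39–42: were ship give close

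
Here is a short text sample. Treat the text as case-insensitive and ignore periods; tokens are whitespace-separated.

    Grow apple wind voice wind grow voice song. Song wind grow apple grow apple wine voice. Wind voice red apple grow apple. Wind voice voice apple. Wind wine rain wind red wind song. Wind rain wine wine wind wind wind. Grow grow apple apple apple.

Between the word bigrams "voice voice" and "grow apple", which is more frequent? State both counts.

"grow apple" (5 vs 1)

"voice voice": 1 occurrence
"grow apple": 5 occurrences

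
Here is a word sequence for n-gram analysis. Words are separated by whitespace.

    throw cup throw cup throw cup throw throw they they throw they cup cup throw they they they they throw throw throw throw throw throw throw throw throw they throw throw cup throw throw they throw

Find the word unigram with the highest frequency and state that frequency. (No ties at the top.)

Unigram frequencies (highest first):
  throw: 21
  they: 9
  cup: 6

"throw", 21 times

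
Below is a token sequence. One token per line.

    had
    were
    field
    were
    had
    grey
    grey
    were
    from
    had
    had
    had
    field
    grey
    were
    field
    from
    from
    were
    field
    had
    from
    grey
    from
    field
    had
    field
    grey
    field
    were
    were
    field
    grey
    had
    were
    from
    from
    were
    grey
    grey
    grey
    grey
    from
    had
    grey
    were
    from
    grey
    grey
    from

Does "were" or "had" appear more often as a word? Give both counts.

"were" (10 vs 9)

"were": 10 occurrences
"had": 9 occurrences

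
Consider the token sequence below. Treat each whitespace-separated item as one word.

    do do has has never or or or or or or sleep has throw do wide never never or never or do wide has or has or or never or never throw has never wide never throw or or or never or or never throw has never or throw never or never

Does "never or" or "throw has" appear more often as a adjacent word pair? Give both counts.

"never or": 7 occurrences
"throw has": 2 occurrences

"never or" (7 vs 2)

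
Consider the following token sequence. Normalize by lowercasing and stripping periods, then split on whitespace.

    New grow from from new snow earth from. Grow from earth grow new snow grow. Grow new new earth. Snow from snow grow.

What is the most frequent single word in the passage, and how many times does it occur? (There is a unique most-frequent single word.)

"grow", 6 times

Unigram frequencies (highest first):
  grow: 6
  new: 5
  from: 5
  snow: 4
  earth: 3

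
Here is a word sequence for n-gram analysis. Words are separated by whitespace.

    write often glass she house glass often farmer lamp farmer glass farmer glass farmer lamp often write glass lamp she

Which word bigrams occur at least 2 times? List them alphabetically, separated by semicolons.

farmer glass; farmer lamp; glass farmer

Bigram counts meeting the condition (at least 2 times):
  farmer glass: 2
  farmer lamp: 2
  glass farmer: 2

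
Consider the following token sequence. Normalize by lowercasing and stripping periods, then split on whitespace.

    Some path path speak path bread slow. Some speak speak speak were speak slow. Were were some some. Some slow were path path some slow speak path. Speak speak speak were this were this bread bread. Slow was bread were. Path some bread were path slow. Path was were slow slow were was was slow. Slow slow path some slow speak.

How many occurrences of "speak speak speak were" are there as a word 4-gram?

2

Scanning the 58 overlapping 4-gram windows for "speak speak speak were":
  position 9–12: speak speak speak were
  position 28–31: speak speak speak were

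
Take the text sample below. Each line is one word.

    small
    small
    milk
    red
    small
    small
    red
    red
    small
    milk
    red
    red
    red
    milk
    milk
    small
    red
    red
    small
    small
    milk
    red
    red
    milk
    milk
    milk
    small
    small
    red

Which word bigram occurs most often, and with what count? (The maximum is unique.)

"red red", 5 times

Bigram frequencies (highest first):
  red red: 5
  small small: 4
  small milk: 3
  milk red: 3
  red small: 3
  small red: 3
  … (3 more, each ≤ 3)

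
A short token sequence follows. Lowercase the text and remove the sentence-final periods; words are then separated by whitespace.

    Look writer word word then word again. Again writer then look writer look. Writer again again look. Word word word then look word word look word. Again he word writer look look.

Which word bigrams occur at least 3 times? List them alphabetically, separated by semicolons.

Bigram counts meeting the condition (at least 3 times):
  look word: 3
  look writer: 3
  word word: 4

look word; look writer; word word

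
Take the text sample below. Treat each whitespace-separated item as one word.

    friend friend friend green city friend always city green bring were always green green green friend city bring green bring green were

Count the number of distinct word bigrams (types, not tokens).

22 tokens → 21 bigram windows in total.
Repeated bigrams (each contributes count−1 duplicates):
  bring green: 2
  friend friend: 2
  green bring: 2
  green green: 2
4 duplicate windows → 21 − 4 = 17 distinct.

17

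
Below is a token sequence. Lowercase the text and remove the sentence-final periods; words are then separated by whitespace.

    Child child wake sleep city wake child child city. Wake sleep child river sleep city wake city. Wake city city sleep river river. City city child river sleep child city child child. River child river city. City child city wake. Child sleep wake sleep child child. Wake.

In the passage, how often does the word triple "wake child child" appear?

Scanning the 45 overlapping trigram windows for "wake child child":
  position 6–8: wake child child

1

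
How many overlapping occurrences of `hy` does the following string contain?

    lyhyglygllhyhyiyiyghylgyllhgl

Sliding a length-2 window over the 29 characters (28 positions):
  position 3–4: hy
  position 11–12: hy
  position 13–14: hy
  position 20–21: hy

4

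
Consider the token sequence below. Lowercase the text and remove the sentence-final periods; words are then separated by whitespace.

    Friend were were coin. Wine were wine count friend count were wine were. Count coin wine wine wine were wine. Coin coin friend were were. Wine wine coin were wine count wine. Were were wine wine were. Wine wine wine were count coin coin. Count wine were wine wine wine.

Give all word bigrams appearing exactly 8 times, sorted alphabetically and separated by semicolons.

Bigram counts meeting the condition (exactly 8 times):
  were wine: 8
  wine wine: 8

were wine; wine wine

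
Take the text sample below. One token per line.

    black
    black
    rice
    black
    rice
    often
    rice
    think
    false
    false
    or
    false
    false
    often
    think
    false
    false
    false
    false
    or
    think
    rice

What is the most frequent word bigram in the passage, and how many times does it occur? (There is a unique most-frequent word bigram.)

Bigram frequencies (highest first):
  false false: 5
  black rice: 2
  think false: 2
  false or: 2
  black black: 1
  rice black: 1
  … (8 more, each ≤ 1)

"false false", 5 times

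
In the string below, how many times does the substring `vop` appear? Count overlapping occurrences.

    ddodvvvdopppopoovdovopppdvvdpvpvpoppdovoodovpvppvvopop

Sliding a length-3 window over the 54 characters (52 positions):
  position 20–22: vop
  position 50–52: vop

2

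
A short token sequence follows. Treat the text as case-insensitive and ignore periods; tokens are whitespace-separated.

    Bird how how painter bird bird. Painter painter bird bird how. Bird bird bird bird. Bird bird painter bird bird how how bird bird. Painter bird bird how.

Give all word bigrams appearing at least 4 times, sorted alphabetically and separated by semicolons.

bird bird; bird how; painter bird

Bigram counts meeting the condition (at least 4 times):
  bird bird: 10
  bird how: 4
  painter bird: 4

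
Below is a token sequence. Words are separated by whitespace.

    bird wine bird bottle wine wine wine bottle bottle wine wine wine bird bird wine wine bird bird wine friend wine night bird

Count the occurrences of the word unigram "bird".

7

Scanning the 23 tokens for "bird":
  position 1: bird
  position 3: bird
  position 13: bird
  position 14: bird
  position 17: bird
  position 18: bird
  position 23: bird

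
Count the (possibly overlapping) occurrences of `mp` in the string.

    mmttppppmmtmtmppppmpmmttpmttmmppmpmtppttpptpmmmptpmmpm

6

Sliding a length-2 window over the 54 characters (53 positions):
  position 14–15: mp
  position 19–20: mp
  position 30–31: mp
  position 33–34: mp
  position 47–48: mp
  position 52–53: mp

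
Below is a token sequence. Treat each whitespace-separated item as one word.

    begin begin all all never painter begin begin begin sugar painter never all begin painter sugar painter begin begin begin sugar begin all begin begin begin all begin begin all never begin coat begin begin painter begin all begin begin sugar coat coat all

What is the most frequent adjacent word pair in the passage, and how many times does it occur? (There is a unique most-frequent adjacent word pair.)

"begin begin", 10 times

Bigram frequencies (highest first):
  begin begin: 10
  begin all: 5
  all begin: 4
  painter begin: 3
  begin sugar: 3
  all never: 2
  … (14 more, each ≤ 2)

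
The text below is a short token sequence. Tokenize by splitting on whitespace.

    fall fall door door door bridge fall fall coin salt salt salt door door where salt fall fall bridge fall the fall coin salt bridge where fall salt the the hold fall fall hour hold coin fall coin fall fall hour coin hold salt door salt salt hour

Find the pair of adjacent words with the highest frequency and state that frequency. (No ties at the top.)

Bigram frequencies (highest first):
  fall fall: 5
  door door: 3
  fall coin: 3
  salt salt: 3
  bridge fall: 2
  coin salt: 2
  … (26 more, each ≤ 2)

"fall fall", 5 times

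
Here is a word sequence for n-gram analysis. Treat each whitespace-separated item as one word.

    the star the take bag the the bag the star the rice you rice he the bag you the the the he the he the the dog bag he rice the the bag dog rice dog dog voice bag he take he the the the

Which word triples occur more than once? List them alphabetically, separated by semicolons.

he the the; the he the; the star the; the the bag; the the the

Trigram counts meeting the condition (more than once):
  he the the: 2
  the he the: 2
  the star the: 2
  the the bag: 2
  the the the: 2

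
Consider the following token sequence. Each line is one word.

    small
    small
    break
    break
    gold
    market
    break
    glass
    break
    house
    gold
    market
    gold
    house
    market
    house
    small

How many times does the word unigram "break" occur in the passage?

Scanning the 17 tokens for "break":
  position 3: break
  position 4: break
  position 7: break
  position 9: break

4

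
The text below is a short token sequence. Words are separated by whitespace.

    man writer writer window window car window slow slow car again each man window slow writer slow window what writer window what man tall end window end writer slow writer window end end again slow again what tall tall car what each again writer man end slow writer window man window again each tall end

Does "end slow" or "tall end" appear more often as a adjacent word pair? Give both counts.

"end slow": 1 occurrence
"tall end": 2 occurrences

"tall end" (2 vs 1)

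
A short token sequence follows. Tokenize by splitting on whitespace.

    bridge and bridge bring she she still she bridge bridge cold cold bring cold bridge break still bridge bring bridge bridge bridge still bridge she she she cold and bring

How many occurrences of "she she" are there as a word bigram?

3

Scanning the 29 overlapping bigram windows for "she she":
  position 5–6: she she
  position 25–26: she she
  position 26–27: she she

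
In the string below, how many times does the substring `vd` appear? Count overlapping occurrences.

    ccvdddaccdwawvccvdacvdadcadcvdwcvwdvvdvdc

Sliding a length-2 window over the 41 characters (40 positions):
  position 3–4: vd
  position 17–18: vd
  position 21–22: vd
  position 29–30: vd
  position 37–38: vd
  position 39–40: vd

6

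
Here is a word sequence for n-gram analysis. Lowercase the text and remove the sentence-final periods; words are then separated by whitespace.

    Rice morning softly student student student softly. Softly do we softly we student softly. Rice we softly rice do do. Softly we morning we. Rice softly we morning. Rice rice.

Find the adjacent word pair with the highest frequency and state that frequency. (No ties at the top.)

"softly we", 3 times

Bigram frequencies (highest first):
  softly we: 3
  student student: 2
  student softly: 2
  we softly: 2
  softly rice: 2
  we morning: 2
  … (16 more, each ≤ 1)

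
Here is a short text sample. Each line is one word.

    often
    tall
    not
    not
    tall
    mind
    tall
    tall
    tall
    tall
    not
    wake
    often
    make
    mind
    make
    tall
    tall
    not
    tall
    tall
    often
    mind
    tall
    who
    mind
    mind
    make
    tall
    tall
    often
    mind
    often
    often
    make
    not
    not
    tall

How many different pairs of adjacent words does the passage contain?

21

38 tokens → 37 bigram windows in total.
Repeated bigrams (each contributes count−1 duplicates):
  tall tall: 6
  not tall: 3
  tall not: 3
  make tall: 2
  mind make: 2
  mind tall: 2
  not not: 2
  often make: 2
  … (2 more repeated)
16 duplicate windows → 37 − 16 = 21 distinct.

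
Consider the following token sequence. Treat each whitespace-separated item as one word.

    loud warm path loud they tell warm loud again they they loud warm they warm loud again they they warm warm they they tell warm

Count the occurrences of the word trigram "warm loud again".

Scanning the 23 overlapping trigram windows for "warm loud again":
  position 7–9: warm loud again
  position 15–17: warm loud again

2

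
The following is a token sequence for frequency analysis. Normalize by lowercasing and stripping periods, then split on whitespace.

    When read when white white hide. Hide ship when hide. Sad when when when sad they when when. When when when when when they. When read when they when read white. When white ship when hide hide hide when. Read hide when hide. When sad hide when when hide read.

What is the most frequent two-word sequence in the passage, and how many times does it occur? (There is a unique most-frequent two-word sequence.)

Bigram frequencies (highest first):
  when when: 9
  when read: 4
  when hide: 4
  hide when: 4
  hide hide: 3
  they when: 3
  … (17 more, each ≤ 2)

"when when", 9 times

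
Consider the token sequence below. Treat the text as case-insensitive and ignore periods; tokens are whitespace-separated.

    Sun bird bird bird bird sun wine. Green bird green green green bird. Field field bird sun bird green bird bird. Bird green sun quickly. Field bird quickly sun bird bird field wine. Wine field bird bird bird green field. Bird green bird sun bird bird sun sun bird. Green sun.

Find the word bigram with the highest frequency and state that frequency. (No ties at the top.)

"bird bird", 9 times

Bigram frequencies (highest first):
  bird bird: 9
  bird green: 6
  sun bird: 5
  bird sun: 4
  green bird: 4
  field bird: 4
  … (15 more, each ≤ 2)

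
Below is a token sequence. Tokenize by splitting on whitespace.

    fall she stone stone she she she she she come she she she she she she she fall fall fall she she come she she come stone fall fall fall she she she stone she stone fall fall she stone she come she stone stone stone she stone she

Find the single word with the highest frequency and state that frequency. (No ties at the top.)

"she", 26 times

Unigram frequencies (highest first):
  she: 26
  stone: 10
  fall: 9
  come: 4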